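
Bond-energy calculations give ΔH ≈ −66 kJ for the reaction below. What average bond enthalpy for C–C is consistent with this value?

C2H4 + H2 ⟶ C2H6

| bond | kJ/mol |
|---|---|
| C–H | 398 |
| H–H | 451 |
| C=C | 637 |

D(C–C) ≈ 358 kJ/mol

Let D be the C–C bond energy.
Σ(broken) = 4×398 + 1×637 + 1×451 = 2680
Σ(formed) = 1×D + 6×398 = 2388 + D
ΔH = Σ(broken) − Σ(formed) = (2680) − (2388 + D) = +292 − D
Setting this equal to −66 kJ gives D = 358 kJ/mol.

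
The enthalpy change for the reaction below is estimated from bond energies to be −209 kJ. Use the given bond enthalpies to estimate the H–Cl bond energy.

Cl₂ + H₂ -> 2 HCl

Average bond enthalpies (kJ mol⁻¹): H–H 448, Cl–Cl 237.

D(H–Cl) ≈ 447 kJ/mol

Let D be the H–Cl bond energy.
Σ(broken) = 1×237 + 1×448 = 685
Σ(formed) = 2×D = 2D
ΔH = Σ(broken) − Σ(formed) = (685) − (2D) = +685 − 2D
Setting this equal to −209 kJ gives 2D = 894, so D = 447 kJ/mol.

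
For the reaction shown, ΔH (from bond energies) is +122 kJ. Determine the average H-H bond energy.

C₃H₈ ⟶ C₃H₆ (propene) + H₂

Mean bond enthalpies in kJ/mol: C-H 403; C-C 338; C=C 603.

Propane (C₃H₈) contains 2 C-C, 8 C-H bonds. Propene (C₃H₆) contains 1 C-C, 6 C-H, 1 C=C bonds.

Let D be the H-H bond energy.
Σ(broken) = 2×338 + 8×403 = 3900
Σ(formed) = 1×338 + 6×403 + 1×603 + 1×D = 3359 + D
ΔH = Σ(broken) − Σ(formed) = (3900) − (3359 + D) = +541 − D
Setting this equal to +122 kJ gives D = 419 kJ/mol.

D(H-H) ≈ 419 kJ/mol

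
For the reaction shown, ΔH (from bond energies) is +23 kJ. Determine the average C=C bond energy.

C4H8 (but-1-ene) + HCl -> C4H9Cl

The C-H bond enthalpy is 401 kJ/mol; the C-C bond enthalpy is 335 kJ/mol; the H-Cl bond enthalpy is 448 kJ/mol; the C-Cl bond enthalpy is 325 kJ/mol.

Let D be the C=C bond energy.
Σ(broken) = 2×335 + 8×401 + 1×D + 1×448 = 4326 + D
Σ(formed) = 3×335 + 1×325 + 9×401 = 4939
ΔH = Σ(broken) − Σ(formed) = (4326 + D) − (4939) = −613 + D
Setting this equal to +23 kJ gives D = 636 kJ/mol.

D(C=C) ≈ 636 kJ/mol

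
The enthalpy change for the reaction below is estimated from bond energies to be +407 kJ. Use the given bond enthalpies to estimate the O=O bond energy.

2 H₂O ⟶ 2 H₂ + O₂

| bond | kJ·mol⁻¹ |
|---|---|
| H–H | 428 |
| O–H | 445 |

D(O=O) ≈ 517 kJ/mol

Let D be the O=O bond energy.
Σ(broken) = 4×445 = 1780
Σ(formed) = 2×428 + 1×D = 856 + D
ΔH = Σ(broken) − Σ(formed) = (1780) − (856 + D) = +924 − D
Setting this equal to +407 kJ gives D = 517 kJ/mol.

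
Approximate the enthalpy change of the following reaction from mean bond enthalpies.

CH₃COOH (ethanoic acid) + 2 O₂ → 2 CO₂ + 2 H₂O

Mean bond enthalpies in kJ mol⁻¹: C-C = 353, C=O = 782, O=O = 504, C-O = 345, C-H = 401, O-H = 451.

Bonds broken (reactants):
  C-C: 1 × 353 = 353
  C-H: 3 × 401 = 1203
  C-O: 1 × 345 = 345
  C=O: 1 × 782 = 782
  O-H: 1 × 451 = 451
  O=O: 2 × 504 = 1008
  Σ(broken) = 4142 kJ
Bonds formed (products):
  C=O: 4 × 782 = 3128
  O-H: 4 × 451 = 1804
  Σ(formed) = 4932 kJ
ΔH = Σ(broken) − Σ(formed) = 4142 − 4932 = −790 kJ

ΔH ≈ −790 kJ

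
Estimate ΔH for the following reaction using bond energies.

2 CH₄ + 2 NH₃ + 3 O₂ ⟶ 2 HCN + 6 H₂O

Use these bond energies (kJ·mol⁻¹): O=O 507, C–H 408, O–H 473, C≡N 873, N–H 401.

ΔH ≈ −1047 kJ

Bonds broken (reactants):
  C–H: 8 × 408 = 3264
  N–H: 6 × 401 = 2406
  O=O: 3 × 507 = 1521
  Σ(broken) = 7191 kJ
Bonds formed (products):
  C≡N: 2 × 873 = 1746
  C–H: 2 × 408 = 816
  O–H: 12 × 473 = 5676
  Σ(formed) = 8238 kJ
ΔH = Σ(broken) − Σ(formed) = 7191 − 8238 = −1047 kJ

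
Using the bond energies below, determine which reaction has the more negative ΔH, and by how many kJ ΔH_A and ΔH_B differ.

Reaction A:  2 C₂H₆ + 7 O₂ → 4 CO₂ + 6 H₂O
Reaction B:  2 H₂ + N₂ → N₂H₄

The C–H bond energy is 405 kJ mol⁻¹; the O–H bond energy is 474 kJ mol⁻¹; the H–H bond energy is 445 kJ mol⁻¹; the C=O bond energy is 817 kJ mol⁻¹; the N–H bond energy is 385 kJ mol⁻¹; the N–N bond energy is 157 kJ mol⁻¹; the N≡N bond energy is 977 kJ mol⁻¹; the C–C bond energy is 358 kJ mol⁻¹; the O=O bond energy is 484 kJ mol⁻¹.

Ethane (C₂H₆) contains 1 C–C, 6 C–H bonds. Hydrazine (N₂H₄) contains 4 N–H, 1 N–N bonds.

Reaction A:
  Bonds broken (reactants):
    C–C: 2 × 358 = 716
    C–H: 12 × 405 = 4860
    O=O: 7 × 484 = 3388
    Σ(broken) = 8964 kJ
  Bonds formed (products):
    C=O: 8 × 817 = 6536
    O–H: 12 × 474 = 5688
    Σ(formed) = 12224 kJ
  ΔH_A = 8964 − 12224 = −3260 kJ
Reaction B:
  Bonds broken (reactants):
    H–H: 2 × 445 = 890
    N≡N: 1 × 977 = 977
    Σ(broken) = 1867 kJ
  Bonds formed (products):
    N–H: 4 × 385 = 1540
    N–N: 1 × 157 = 157
    Σ(formed) = 1697 kJ
  ΔH_B = 1867 − 1697 = +170 kJ
ΔH_A − ΔH_B = −3430 kJ, so reaction A has the more negative ΔH; |ΔH_A − ΔH_B| = 3430 kJ.

Reaction A, by 3430 kJ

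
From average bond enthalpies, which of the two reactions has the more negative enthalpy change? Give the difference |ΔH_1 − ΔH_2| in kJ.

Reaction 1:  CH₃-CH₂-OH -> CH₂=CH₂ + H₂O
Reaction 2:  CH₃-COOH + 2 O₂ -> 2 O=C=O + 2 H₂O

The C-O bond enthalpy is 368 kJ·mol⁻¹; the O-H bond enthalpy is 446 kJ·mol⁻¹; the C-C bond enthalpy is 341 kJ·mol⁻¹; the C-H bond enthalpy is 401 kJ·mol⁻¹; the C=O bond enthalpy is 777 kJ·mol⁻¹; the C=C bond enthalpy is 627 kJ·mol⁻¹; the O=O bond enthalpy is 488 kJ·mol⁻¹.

Reaction 1:
  Bonds broken (reactants):
    C-C: 1 × 341 = 341
    C-H: 5 × 401 = 2005
    C-O: 1 × 368 = 368
    O-H: 1 × 446 = 446
    Σ(broken) = 3160 kJ
  Bonds formed (products):
    C-H: 4 × 401 = 1604
    C=C: 1 × 627 = 627
    O-H: 2 × 446 = 892
    Σ(formed) = 3123 kJ
  ΔH_1 = 3160 − 3123 = +37 kJ
Reaction 2:
  Bonds broken (reactants):
    C-C: 1 × 341 = 341
    C-H: 3 × 401 = 1203
    C-O: 1 × 368 = 368
    C=O: 1 × 777 = 777
    O-H: 1 × 446 = 446
    O=O: 2 × 488 = 976
    Σ(broken) = 4111 kJ
  Bonds formed (products):
    C=O: 4 × 777 = 3108
    O-H: 4 × 446 = 1784
    Σ(formed) = 4892 kJ
  ΔH_2 = 4111 − 4892 = −781 kJ
ΔH_1 − ΔH_2 = +818 kJ, so reaction 2 has the more negative ΔH; |ΔH_1 − ΔH_2| = 818 kJ.

Reaction 2, by 818 kJ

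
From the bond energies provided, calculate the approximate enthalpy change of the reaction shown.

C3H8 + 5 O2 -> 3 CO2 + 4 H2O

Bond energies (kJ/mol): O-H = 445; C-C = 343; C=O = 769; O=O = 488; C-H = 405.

ΔH ≈ −1808 kJ

Bonds broken (reactants):
  C-C: 2 × 343 = 686
  C-H: 8 × 405 = 3240
  O=O: 5 × 488 = 2440
  Σ(broken) = 6366 kJ
Bonds formed (products):
  C=O: 6 × 769 = 4614
  O-H: 8 × 445 = 3560
  Σ(formed) = 8174 kJ
ΔH = Σ(broken) − Σ(formed) = 6366 − 8174 = −1808 kJ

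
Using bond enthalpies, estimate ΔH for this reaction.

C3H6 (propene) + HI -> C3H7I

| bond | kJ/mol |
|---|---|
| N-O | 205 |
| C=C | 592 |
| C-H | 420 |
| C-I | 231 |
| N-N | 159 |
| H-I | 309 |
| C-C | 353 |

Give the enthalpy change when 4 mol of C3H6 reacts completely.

Bonds broken (reactants):
  C-C: 1 × 353 = 353
  C-H: 6 × 420 = 2520
  C=C: 1 × 592 = 592
  H-I: 1 × 309 = 309
  Σ(broken) = 3774 kJ
Bonds formed (products):
  C-C: 2 × 353 = 706
  C-H: 7 × 420 = 2940
  C-I: 1 × 231 = 231
  Σ(formed) = 3877 kJ
ΔH = Σ(broken) − Σ(formed) = 3774 − 3877 = −103 kJ
For 4× the reaction as written: 4 × (−103) = −412 kJ

ΔH = −412 kJ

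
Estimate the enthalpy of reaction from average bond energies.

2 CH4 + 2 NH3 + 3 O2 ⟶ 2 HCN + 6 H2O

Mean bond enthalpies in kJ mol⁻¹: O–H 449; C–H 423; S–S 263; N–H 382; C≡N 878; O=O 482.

ΔH ≈ −868 kJ

Bonds broken (reactants):
  C–H: 8 × 423 = 3384
  N–H: 6 × 382 = 2292
  O=O: 3 × 482 = 1446
  Σ(broken) = 7122 kJ
Bonds formed (products):
  C≡N: 2 × 878 = 1756
  C–H: 2 × 423 = 846
  O–H: 12 × 449 = 5388
  Σ(formed) = 7990 kJ
ΔH = Σ(broken) − Σ(formed) = 7122 − 7990 = −868 kJ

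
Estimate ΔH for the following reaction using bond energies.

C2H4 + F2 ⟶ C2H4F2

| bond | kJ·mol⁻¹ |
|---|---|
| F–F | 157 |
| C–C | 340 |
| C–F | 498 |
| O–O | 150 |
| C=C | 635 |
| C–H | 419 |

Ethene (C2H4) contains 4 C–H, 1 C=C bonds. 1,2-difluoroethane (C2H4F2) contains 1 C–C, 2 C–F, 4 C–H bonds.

ΔH ≈ −544 kJ

Bonds broken (reactants):
  C–H: 4 × 419 = 1676
  C=C: 1 × 635 = 635
  F–F: 1 × 157 = 157
  Σ(broken) = 2468 kJ
Bonds formed (products):
  C–C: 1 × 340 = 340
  C–F: 2 × 498 = 996
  C–H: 4 × 419 = 1676
  Σ(formed) = 3012 kJ
ΔH = Σ(broken) − Σ(formed) = 2468 − 3012 = −544 kJ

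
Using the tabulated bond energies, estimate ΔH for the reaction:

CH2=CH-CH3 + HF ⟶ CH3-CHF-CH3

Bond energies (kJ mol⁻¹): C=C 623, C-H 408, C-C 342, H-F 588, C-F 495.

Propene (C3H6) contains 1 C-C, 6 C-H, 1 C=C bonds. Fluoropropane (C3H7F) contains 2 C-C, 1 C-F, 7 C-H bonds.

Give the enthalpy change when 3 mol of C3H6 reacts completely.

ΔH = −102 kJ

Bonds broken (reactants):
  C-C: 1 × 342 = 342
  C-H: 6 × 408 = 2448
  C=C: 1 × 623 = 623
  H-F: 1 × 588 = 588
  Σ(broken) = 4001 kJ
Bonds formed (products):
  C-C: 2 × 342 = 684
  C-F: 1 × 495 = 495
  C-H: 7 × 408 = 2856
  Σ(formed) = 4035 kJ
ΔH = Σ(broken) − Σ(formed) = 4001 − 4035 = −34 kJ
For 3× the reaction as written: 3 × (−34) = −102 kJ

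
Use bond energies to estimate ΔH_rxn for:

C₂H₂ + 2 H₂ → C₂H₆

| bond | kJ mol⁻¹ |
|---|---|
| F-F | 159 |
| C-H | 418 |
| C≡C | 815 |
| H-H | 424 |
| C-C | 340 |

ΔH ≈ −349 kJ

Bonds broken (reactants):
  C≡C: 1 × 815 = 815
  C-H: 2 × 418 = 836
  H-H: 2 × 424 = 848
  Σ(broken) = 2499 kJ
Bonds formed (products):
  C-C: 1 × 340 = 340
  C-H: 6 × 418 = 2508
  Σ(formed) = 2848 kJ
ΔH = Σ(broken) − Σ(formed) = 2499 − 2848 = −349 kJ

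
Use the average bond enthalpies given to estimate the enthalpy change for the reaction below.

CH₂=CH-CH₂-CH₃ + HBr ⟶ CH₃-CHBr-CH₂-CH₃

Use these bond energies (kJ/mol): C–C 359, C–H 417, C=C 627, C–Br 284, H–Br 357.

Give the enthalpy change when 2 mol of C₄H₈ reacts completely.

ΔH = −152 kJ

Bonds broken (reactants):
  C–C: 2 × 359 = 718
  C–H: 8 × 417 = 3336
  C=C: 1 × 627 = 627
  H–Br: 1 × 357 = 357
  Σ(broken) = 5038 kJ
Bonds formed (products):
  C–Br: 1 × 284 = 284
  C–C: 3 × 359 = 1077
  C–H: 9 × 417 = 3753
  Σ(formed) = 5114 kJ
ΔH = Σ(broken) − Σ(formed) = 5038 − 5114 = −76 kJ
For 2× the reaction as written: 2 × (−76) = −152 kJ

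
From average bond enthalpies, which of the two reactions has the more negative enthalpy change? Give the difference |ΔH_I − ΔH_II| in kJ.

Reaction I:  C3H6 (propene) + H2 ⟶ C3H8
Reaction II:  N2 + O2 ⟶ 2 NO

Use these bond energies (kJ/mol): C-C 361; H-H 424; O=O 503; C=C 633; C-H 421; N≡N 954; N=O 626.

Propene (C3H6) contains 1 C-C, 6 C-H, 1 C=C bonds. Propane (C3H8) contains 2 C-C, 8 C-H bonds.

Reaction I, by 351 kJ

Reaction I:
  Bonds broken (reactants):
    C-C: 1 × 361 = 361
    C-H: 6 × 421 = 2526
    C=C: 1 × 633 = 633
    H-H: 1 × 424 = 424
    Σ(broken) = 3944 kJ
  Bonds formed (products):
    C-C: 2 × 361 = 722
    C-H: 8 × 421 = 3368
    Σ(formed) = 4090 kJ
  ΔH_I = 3944 − 4090 = −146 kJ
Reaction II:
  Bonds broken (reactants):
    N≡N: 1 × 954 = 954
    O=O: 1 × 503 = 503
    Σ(broken) = 1457 kJ
  Bonds formed (products):
    N=O: 2 × 626 = 1252
    Σ(formed) = 1252 kJ
  ΔH_II = 1457 − 1252 = +205 kJ
ΔH_I − ΔH_II = −351 kJ, so reaction I has the more negative ΔH; |ΔH_I − ΔH_II| = 351 kJ.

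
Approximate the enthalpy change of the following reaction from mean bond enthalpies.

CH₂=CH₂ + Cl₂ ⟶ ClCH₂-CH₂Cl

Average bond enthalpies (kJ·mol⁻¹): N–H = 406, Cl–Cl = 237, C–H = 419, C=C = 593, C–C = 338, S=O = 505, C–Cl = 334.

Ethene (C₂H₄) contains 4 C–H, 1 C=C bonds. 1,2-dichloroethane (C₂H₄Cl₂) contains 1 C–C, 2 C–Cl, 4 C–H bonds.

Bonds broken (reactants):
  C–H: 4 × 419 = 1676
  C=C: 1 × 593 = 593
  Cl–Cl: 1 × 237 = 237
  Σ(broken) = 2506 kJ
Bonds formed (products):
  C–C: 1 × 338 = 338
  C–Cl: 2 × 334 = 668
  C–H: 4 × 419 = 1676
  Σ(formed) = 2682 kJ
ΔH = Σ(broken) − Σ(formed) = 2506 − 2682 = −176 kJ

ΔH ≈ −176 kJ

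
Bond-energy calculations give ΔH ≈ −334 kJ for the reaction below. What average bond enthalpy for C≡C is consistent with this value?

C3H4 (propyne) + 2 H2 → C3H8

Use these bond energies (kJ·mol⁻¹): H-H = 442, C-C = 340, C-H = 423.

D(C≡C) ≈ 814 kJ/mol

Let D be the C≡C bond energy.
Σ(broken) = 1×D + 1×340 + 4×423 + 2×442 = 2916 + D
Σ(formed) = 2×340 + 8×423 = 4064
ΔH = Σ(broken) − Σ(formed) = (2916 + D) − (4064) = −1148 + D
Setting this equal to −334 kJ gives D = 814 kJ/mol.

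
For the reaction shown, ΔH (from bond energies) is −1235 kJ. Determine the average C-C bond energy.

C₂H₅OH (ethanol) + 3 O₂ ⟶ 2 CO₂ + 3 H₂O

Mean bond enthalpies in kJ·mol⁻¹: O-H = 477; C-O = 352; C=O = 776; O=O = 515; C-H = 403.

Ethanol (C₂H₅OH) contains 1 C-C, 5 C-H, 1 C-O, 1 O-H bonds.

Let D be the C-C bond energy.
Σ(broken) = 1×D + 5×403 + 1×352 + 1×477 + 3×515 = 4389 + D
Σ(formed) = 4×776 + 6×477 = 5966
ΔH = Σ(broken) − Σ(formed) = (4389 + D) − (5966) = −1577 + D
Setting this equal to −1235 kJ gives D = 342 kJ/mol.

D(C-C) ≈ 342 kJ/mol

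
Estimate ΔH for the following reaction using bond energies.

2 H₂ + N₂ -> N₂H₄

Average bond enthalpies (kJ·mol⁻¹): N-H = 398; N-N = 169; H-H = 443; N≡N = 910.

Bonds broken (reactants):
  H-H: 2 × 443 = 886
  N≡N: 1 × 910 = 910
  Σ(broken) = 1796 kJ
Bonds formed (products):
  N-H: 4 × 398 = 1592
  N-N: 1 × 169 = 169
  Σ(formed) = 1761 kJ
ΔH = Σ(broken) − Σ(formed) = 1796 − 1761 = +35 kJ

ΔH ≈ +35 kJ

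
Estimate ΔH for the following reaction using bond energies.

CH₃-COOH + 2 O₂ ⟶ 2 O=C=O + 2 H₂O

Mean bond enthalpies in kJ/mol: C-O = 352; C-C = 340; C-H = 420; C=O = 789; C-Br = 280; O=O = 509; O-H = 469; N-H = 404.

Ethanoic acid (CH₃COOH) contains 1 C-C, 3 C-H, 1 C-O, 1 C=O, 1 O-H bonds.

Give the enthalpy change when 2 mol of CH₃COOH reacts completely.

Bonds broken (reactants):
  C-C: 1 × 340 = 340
  C-H: 3 × 420 = 1260
  C-O: 1 × 352 = 352
  C=O: 1 × 789 = 789
  O-H: 1 × 469 = 469
  O=O: 2 × 509 = 1018
  Σ(broken) = 4228 kJ
Bonds formed (products):
  C=O: 4 × 789 = 3156
  O-H: 4 × 469 = 1876
  Σ(formed) = 5032 kJ
ΔH = Σ(broken) − Σ(formed) = 4228 − 5032 = −804 kJ
For 2× the reaction as written: 2 × (−804) = −1608 kJ

ΔH = −1608 kJ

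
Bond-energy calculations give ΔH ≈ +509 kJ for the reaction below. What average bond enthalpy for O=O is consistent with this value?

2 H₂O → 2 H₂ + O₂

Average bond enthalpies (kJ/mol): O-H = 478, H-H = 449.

Let D be the O=O bond energy.
Σ(broken) = 4×478 = 1912
Σ(formed) = 2×449 + 1×D = 898 + D
ΔH = Σ(broken) − Σ(formed) = (1912) − (898 + D) = +1014 − D
Setting this equal to +509 kJ gives D = 505 kJ/mol.

D(O=O) ≈ 505 kJ/mol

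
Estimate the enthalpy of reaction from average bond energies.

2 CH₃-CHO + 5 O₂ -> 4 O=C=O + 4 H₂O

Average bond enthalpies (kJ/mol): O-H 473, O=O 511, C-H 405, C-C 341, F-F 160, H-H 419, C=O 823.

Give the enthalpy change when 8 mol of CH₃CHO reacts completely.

Bonds broken (reactants):
  C-C: 2 × 341 = 682
  C-H: 8 × 405 = 3240
  C=O: 2 × 823 = 1646
  O=O: 5 × 511 = 2555
  Σ(broken) = 8123 kJ
Bonds formed (products):
  C=O: 8 × 823 = 6584
  O-H: 8 × 473 = 3784
  Σ(formed) = 10368 kJ
ΔH = Σ(broken) − Σ(formed) = 8123 − 10368 = −2245 kJ
For 4× the reaction as written: 4 × (−2245) = −8980 kJ

ΔH = −8980 kJ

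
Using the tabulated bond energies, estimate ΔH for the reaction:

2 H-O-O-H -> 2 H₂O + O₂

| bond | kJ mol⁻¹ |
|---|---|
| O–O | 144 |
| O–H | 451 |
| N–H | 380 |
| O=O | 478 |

Bonds broken (reactants):
  O–H: 4 × 451 = 1804
  O–O: 2 × 144 = 288
  Σ(broken) = 2092 kJ
Bonds formed (products):
  O–H: 4 × 451 = 1804
  O=O: 1 × 478 = 478
  Σ(formed) = 2282 kJ
ΔH = Σ(broken) − Σ(formed) = 2092 − 2282 = −190 kJ

ΔH ≈ −190 kJ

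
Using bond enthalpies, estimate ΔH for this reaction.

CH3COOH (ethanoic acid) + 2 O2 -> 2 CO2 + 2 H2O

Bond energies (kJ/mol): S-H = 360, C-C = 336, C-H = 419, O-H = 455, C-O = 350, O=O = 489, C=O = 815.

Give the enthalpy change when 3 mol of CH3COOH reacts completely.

ΔH = −2667 kJ

Bonds broken (reactants):
  C-C: 1 × 336 = 336
  C-H: 3 × 419 = 1257
  C-O: 1 × 350 = 350
  C=O: 1 × 815 = 815
  O-H: 1 × 455 = 455
  O=O: 2 × 489 = 978
  Σ(broken) = 4191 kJ
Bonds formed (products):
  C=O: 4 × 815 = 3260
  O-H: 4 × 455 = 1820
  Σ(formed) = 5080 kJ
ΔH = Σ(broken) − Σ(formed) = 4191 − 5080 = −889 kJ
For 3× the reaction as written: 3 × (−889) = −2667 kJ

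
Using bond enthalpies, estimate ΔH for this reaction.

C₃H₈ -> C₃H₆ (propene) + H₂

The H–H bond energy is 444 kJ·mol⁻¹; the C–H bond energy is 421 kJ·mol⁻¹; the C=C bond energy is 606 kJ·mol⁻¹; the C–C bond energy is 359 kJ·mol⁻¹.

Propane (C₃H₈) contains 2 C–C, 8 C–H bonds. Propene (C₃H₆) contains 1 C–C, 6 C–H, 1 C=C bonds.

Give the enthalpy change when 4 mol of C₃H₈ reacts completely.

ΔH = +604 kJ

Bonds broken (reactants):
  C–C: 2 × 359 = 718
  C–H: 8 × 421 = 3368
  Σ(broken) = 4086 kJ
Bonds formed (products):
  C–C: 1 × 359 = 359
  C–H: 6 × 421 = 2526
  C=C: 1 × 606 = 606
  H–H: 1 × 444 = 444
  Σ(formed) = 3935 kJ
ΔH = Σ(broken) − Σ(formed) = 4086 − 3935 = +151 kJ
For 4× the reaction as written: 4 × (+151) = +604 kJ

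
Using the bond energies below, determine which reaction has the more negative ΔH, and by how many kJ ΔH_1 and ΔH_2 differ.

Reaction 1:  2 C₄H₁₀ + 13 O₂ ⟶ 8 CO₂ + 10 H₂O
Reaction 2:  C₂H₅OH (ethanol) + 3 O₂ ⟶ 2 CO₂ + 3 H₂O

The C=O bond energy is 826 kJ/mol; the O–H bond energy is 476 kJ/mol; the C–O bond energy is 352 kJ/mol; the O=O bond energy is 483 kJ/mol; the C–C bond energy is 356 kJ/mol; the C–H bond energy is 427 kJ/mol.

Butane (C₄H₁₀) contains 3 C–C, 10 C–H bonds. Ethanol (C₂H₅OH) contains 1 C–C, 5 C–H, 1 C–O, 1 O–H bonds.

Reaction 1, by 4389 kJ

Reaction 1:
  Bonds broken (reactants):
    C–C: 6 × 356 = 2136
    C–H: 20 × 427 = 8540
    O=O: 13 × 483 = 6279
    Σ(broken) = 16955 kJ
  Bonds formed (products):
    C=O: 16 × 826 = 13216
    O–H: 20 × 476 = 9520
    Σ(formed) = 22736 kJ
  ΔH_1 = 16955 − 22736 = −5781 kJ
Reaction 2:
  Bonds broken (reactants):
    C–C: 1 × 356 = 356
    C–H: 5 × 427 = 2135
    C–O: 1 × 352 = 352
    O–H: 1 × 476 = 476
    O=O: 3 × 483 = 1449
    Σ(broken) = 4768 kJ
  Bonds formed (products):
    C=O: 4 × 826 = 3304
    O–H: 6 × 476 = 2856
    Σ(formed) = 6160 kJ
  ΔH_2 = 4768 − 6160 = −1392 kJ
ΔH_1 − ΔH_2 = −4389 kJ, so reaction 1 has the more negative ΔH; |ΔH_1 − ΔH_2| = 4389 kJ.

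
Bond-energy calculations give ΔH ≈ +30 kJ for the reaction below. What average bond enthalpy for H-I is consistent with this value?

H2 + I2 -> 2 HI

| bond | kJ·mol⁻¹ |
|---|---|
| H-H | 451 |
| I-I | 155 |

Let D be the H-I bond energy.
Σ(broken) = 1×451 + 1×155 = 606
Σ(formed) = 2×D = 2D
ΔH = Σ(broken) − Σ(formed) = (606) − (2D) = +606 − 2D
Setting this equal to +30 kJ gives 2D = 576, so D = 288 kJ/mol.

D(H-I) ≈ 288 kJ/mol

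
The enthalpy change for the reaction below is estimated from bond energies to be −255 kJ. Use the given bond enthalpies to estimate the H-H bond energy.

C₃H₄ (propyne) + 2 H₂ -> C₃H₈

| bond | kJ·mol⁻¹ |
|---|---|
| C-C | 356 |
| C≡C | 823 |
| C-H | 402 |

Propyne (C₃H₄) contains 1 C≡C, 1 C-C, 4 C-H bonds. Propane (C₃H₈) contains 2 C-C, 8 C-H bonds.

D(H-H) ≈ 443 kJ/mol

Let D be the H-H bond energy.
Σ(broken) = 1×823 + 1×356 + 4×402 + 2×D = 2787 + 2D
Σ(formed) = 2×356 + 8×402 = 3928
ΔH = Σ(broken) − Σ(formed) = (2787 + 2D) − (3928) = −1141 + 2D
Setting this equal to −255 kJ gives 2D = 886, so D = 443 kJ/mol.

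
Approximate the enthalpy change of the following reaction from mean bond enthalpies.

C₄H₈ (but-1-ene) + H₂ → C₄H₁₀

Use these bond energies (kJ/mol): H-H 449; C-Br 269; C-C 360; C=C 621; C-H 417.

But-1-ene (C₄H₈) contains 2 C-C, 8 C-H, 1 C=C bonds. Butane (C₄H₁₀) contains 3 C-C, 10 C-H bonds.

Bonds broken (reactants):
  C-C: 2 × 360 = 720
  C-H: 8 × 417 = 3336
  C=C: 1 × 621 = 621
  H-H: 1 × 449 = 449
  Σ(broken) = 5126 kJ
Bonds formed (products):
  C-C: 3 × 360 = 1080
  C-H: 10 × 417 = 4170
  Σ(formed) = 5250 kJ
ΔH = Σ(broken) − Σ(formed) = 5126 − 5250 = −124 kJ

ΔH ≈ −124 kJ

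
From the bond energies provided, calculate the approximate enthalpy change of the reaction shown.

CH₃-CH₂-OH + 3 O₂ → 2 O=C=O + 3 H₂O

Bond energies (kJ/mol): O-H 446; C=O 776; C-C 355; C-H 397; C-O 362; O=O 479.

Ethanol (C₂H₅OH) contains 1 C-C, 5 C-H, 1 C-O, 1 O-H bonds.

ΔH ≈ −1195 kJ

Bonds broken (reactants):
  C-C: 1 × 355 = 355
  C-H: 5 × 397 = 1985
  C-O: 1 × 362 = 362
  O-H: 1 × 446 = 446
  O=O: 3 × 479 = 1437
  Σ(broken) = 4585 kJ
Bonds formed (products):
  C=O: 4 × 776 = 3104
  O-H: 6 × 446 = 2676
  Σ(formed) = 5780 kJ
ΔH = Σ(broken) − Σ(formed) = 4585 − 5780 = −1195 kJ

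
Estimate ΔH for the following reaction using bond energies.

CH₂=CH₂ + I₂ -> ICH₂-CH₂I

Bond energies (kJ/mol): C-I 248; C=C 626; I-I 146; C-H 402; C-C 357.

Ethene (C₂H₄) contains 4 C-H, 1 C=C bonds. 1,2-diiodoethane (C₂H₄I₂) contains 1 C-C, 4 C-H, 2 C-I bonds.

ΔH ≈ −81 kJ

Bonds broken (reactants):
  C-H: 4 × 402 = 1608
  C=C: 1 × 626 = 626
  I-I: 1 × 146 = 146
  Σ(broken) = 2380 kJ
Bonds formed (products):
  C-C: 1 × 357 = 357
  C-H: 4 × 402 = 1608
  C-I: 2 × 248 = 496
  Σ(formed) = 2461 kJ
ΔH = Σ(broken) − Σ(formed) = 2380 − 2461 = −81 kJ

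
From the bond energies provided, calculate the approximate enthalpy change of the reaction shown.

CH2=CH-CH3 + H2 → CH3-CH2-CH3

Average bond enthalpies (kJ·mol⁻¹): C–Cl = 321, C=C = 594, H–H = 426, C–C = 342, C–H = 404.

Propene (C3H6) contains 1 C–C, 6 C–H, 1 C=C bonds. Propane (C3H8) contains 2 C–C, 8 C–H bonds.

Bonds broken (reactants):
  C–C: 1 × 342 = 342
  C–H: 6 × 404 = 2424
  C=C: 1 × 594 = 594
  H–H: 1 × 426 = 426
  Σ(broken) = 3786 kJ
Bonds formed (products):
  C–C: 2 × 342 = 684
  C–H: 8 × 404 = 3232
  Σ(formed) = 3916 kJ
ΔH = Σ(broken) − Σ(formed) = 3786 − 3916 = −130 kJ

ΔH ≈ −130 kJ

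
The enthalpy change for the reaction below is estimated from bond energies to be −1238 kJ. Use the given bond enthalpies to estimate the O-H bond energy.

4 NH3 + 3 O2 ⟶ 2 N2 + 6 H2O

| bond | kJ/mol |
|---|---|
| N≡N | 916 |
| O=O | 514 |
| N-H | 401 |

D(O-H) ≈ 480 kJ/mol

Let D be the O-H bond energy.
Σ(broken) = 12×401 + 3×514 = 6354
Σ(formed) = 2×916 + 12×D = 1832 + 12D
ΔH = Σ(broken) − Σ(formed) = (6354) − (1832 + 12D) = +4522 − 12D
Setting this equal to −1238 kJ gives 12D = 5760, so D = 480 kJ/mol.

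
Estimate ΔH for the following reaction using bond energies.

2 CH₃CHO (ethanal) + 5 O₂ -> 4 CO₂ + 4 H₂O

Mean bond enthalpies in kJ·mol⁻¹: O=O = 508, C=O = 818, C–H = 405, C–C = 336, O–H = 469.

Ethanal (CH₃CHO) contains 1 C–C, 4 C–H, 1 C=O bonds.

ΔH ≈ −2208 kJ

Bonds broken (reactants):
  C–C: 2 × 336 = 672
  C–H: 8 × 405 = 3240
  C=O: 2 × 818 = 1636
  O=O: 5 × 508 = 2540
  Σ(broken) = 8088 kJ
Bonds formed (products):
  C=O: 8 × 818 = 6544
  O–H: 8 × 469 = 3752
  Σ(formed) = 10296 kJ
ΔH = Σ(broken) − Σ(formed) = 8088 − 10296 = −2208 kJ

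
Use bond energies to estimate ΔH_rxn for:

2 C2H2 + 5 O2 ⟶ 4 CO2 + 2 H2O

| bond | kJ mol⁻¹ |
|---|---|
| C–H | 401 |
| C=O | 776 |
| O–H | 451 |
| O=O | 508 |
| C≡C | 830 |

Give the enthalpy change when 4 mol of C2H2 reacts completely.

Bonds broken (reactants):
  C≡C: 2 × 830 = 1660
  C–H: 4 × 401 = 1604
  O=O: 5 × 508 = 2540
  Σ(broken) = 5804 kJ
Bonds formed (products):
  C=O: 8 × 776 = 6208
  O–H: 4 × 451 = 1804
  Σ(formed) = 8012 kJ
ΔH = Σ(broken) − Σ(formed) = 5804 − 8012 = −2208 kJ
For 2× the reaction as written: 2 × (−2208) = −4416 kJ

ΔH = −4416 kJ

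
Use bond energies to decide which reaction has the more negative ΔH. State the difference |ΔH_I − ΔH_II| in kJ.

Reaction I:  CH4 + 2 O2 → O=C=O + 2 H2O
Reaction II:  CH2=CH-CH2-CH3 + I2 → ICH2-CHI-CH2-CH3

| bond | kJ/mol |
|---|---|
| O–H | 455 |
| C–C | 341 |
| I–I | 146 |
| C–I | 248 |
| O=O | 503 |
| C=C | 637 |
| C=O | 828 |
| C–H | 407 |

Reaction I:
  Bonds broken (reactants):
    C–H: 4 × 407 = 1628
    O=O: 2 × 503 = 1006
    Σ(broken) = 2634 kJ
  Bonds formed (products):
    C=O: 2 × 828 = 1656
    O–H: 4 × 455 = 1820
    Σ(formed) = 3476 kJ
  ΔH_I = 2634 − 3476 = −842 kJ
Reaction II:
  Bonds broken (reactants):
    C–C: 2 × 341 = 682
    C–H: 8 × 407 = 3256
    C=C: 1 × 637 = 637
    I–I: 1 × 146 = 146
    Σ(broken) = 4721 kJ
  Bonds formed (products):
    C–C: 3 × 341 = 1023
    C–H: 8 × 407 = 3256
    C–I: 2 × 248 = 496
    Σ(formed) = 4775 kJ
  ΔH_II = 4721 − 4775 = −54 kJ
ΔH_I − ΔH_II = −788 kJ, so reaction I has the more negative ΔH; |ΔH_I − ΔH_II| = 788 kJ.

Reaction I, by 788 kJ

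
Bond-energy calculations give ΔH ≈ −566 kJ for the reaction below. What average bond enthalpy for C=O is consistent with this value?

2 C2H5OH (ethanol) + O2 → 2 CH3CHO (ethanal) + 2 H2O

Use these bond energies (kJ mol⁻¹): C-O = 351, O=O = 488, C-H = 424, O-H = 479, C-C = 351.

Let D be the C=O bond energy.
Σ(broken) = 2×351 + 10×424 + 2×351 + 2×479 + 1×488 = 7090
Σ(formed) = 2×351 + 8×424 + 2×D + 4×479 = 6010 + 2D
ΔH = Σ(broken) − Σ(formed) = (7090) − (6010 + 2D) = +1080 − 2D
Setting this equal to −566 kJ gives 2D = 1646, so D = 823 kJ/mol.

D(C=O) ≈ 823 kJ/mol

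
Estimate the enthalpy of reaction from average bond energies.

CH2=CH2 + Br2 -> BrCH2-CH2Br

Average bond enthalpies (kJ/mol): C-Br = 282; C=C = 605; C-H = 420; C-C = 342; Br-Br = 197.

ΔH ≈ −104 kJ

Bonds broken (reactants):
  Br-Br: 1 × 197 = 197
  C-H: 4 × 420 = 1680
  C=C: 1 × 605 = 605
  Σ(broken) = 2482 kJ
Bonds formed (products):
  C-Br: 2 × 282 = 564
  C-C: 1 × 342 = 342
  C-H: 4 × 420 = 1680
  Σ(formed) = 2586 kJ
ΔH = Σ(broken) − Σ(formed) = 2482 − 2586 = −104 kJ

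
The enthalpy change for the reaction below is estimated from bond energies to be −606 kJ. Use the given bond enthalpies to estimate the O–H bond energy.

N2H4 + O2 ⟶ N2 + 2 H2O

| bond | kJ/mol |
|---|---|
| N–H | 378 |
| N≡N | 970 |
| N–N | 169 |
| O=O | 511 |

D(O–H) ≈ 457 kJ/mol

Let D be the O–H bond energy.
Σ(broken) = 4×378 + 1×169 + 1×511 = 2192
Σ(formed) = 1×970 + 4×D = 970 + 4D
ΔH = Σ(broken) − Σ(formed) = (2192) − (970 + 4D) = +1222 − 4D
Setting this equal to −606 kJ gives 4D = 1828, so D = 457 kJ/mol.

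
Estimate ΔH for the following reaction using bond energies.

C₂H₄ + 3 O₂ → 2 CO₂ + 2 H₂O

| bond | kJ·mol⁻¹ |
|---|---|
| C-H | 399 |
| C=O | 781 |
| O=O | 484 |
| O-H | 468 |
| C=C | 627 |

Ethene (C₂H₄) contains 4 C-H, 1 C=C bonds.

Bonds broken (reactants):
  C-H: 4 × 399 = 1596
  C=C: 1 × 627 = 627
  O=O: 3 × 484 = 1452
  Σ(broken) = 3675 kJ
Bonds formed (products):
  C=O: 4 × 781 = 3124
  O-H: 4 × 468 = 1872
  Σ(formed) = 4996 kJ
ΔH = Σ(broken) − Σ(formed) = 3675 − 4996 = −1321 kJ

ΔH ≈ −1321 kJ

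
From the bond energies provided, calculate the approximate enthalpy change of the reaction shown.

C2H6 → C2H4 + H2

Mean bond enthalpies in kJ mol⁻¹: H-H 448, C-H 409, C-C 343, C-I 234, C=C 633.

ΔH ≈ +80 kJ

Bonds broken (reactants):
  C-C: 1 × 343 = 343
  C-H: 6 × 409 = 2454
  Σ(broken) = 2797 kJ
Bonds formed (products):
  C-H: 4 × 409 = 1636
  C=C: 1 × 633 = 633
  H-H: 1 × 448 = 448
  Σ(formed) = 2717 kJ
ΔH = Σ(broken) − Σ(formed) = 2797 − 2717 = +80 kJ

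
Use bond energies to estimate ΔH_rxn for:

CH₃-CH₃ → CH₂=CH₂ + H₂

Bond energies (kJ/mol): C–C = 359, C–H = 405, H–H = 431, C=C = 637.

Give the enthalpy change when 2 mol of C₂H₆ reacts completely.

Bonds broken (reactants):
  C–C: 1 × 359 = 359
  C–H: 6 × 405 = 2430
  Σ(broken) = 2789 kJ
Bonds formed (products):
  C–H: 4 × 405 = 1620
  C=C: 1 × 637 = 637
  H–H: 1 × 431 = 431
  Σ(formed) = 2688 kJ
ΔH = Σ(broken) − Σ(formed) = 2789 − 2688 = +101 kJ
For 2× the reaction as written: 2 × (+101) = +202 kJ

ΔH = +202 kJ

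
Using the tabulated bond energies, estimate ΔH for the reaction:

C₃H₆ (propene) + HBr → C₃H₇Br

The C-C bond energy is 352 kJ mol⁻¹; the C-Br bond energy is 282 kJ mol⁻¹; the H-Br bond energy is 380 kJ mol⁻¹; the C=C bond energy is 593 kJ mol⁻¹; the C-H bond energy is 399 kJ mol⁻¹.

Bonds broken (reactants):
  C-C: 1 × 352 = 352
  C-H: 6 × 399 = 2394
  C=C: 1 × 593 = 593
  H-Br: 1 × 380 = 380
  Σ(broken) = 3719 kJ
Bonds formed (products):
  C-Br: 1 × 282 = 282
  C-C: 2 × 352 = 704
  C-H: 7 × 399 = 2793
  Σ(formed) = 3779 kJ
ΔH = Σ(broken) − Σ(formed) = 3719 − 3779 = −60 kJ

ΔH ≈ −60 kJ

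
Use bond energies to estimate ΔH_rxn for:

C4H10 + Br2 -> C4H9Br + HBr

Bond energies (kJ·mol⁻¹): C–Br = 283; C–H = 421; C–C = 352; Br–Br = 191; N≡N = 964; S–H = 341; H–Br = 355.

Bonds broken (reactants):
  Br–Br: 1 × 191 = 191
  C–C: 3 × 352 = 1056
  C–H: 10 × 421 = 4210
  Σ(broken) = 5457 kJ
Bonds formed (products):
  C–Br: 1 × 283 = 283
  C–C: 3 × 352 = 1056
  C–H: 9 × 421 = 3789
  H–Br: 1 × 355 = 355
  Σ(formed) = 5483 kJ
ΔH = Σ(broken) − Σ(formed) = 5457 − 5483 = −26 kJ

ΔH ≈ −26 kJ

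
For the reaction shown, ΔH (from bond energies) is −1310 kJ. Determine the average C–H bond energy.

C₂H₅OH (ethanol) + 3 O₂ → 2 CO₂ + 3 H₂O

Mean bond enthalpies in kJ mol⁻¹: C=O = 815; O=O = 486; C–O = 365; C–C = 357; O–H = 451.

D(C–H) ≈ 405 kJ/mol

Let D be the C–H bond energy.
Σ(broken) = 1×357 + 5×D + 1×365 + 1×451 + 3×486 = 2631 + 5D
Σ(formed) = 4×815 + 6×451 = 5966
ΔH = Σ(broken) − Σ(formed) = (2631 + 5D) − (5966) = −3335 + 5D
Setting this equal to −1310 kJ gives 5D = 2025, so D = 405 kJ/mol.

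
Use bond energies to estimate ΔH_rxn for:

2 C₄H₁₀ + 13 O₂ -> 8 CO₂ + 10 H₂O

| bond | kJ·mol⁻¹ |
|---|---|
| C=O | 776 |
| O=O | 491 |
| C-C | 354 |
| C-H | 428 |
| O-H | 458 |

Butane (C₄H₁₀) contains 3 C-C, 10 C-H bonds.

Bonds broken (reactants):
  C-C: 6 × 354 = 2124
  C-H: 20 × 428 = 8560
  O=O: 13 × 491 = 6383
  Σ(broken) = 17067 kJ
Bonds formed (products):
  C=O: 16 × 776 = 12416
  O-H: 20 × 458 = 9160
  Σ(formed) = 21576 kJ
ΔH = Σ(broken) − Σ(formed) = 17067 − 21576 = −4509 kJ

ΔH ≈ −4509 kJ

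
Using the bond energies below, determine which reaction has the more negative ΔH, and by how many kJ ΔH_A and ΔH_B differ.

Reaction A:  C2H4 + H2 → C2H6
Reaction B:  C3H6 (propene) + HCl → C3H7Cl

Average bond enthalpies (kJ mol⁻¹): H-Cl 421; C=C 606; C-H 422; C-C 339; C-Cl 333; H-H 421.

Reaction A, by 89 kJ

Reaction A:
  Bonds broken (reactants):
    C-H: 4 × 422 = 1688
    C=C: 1 × 606 = 606
    H-H: 1 × 421 = 421
    Σ(broken) = 2715 kJ
  Bonds formed (products):
    C-C: 1 × 339 = 339
    C-H: 6 × 422 = 2532
    Σ(formed) = 2871 kJ
  ΔH_A = 2715 − 2871 = −156 kJ
Reaction B:
  Bonds broken (reactants):
    C-C: 1 × 339 = 339
    C-H: 6 × 422 = 2532
    C=C: 1 × 606 = 606
    H-Cl: 1 × 421 = 421
    Σ(broken) = 3898 kJ
  Bonds formed (products):
    C-C: 2 × 339 = 678
    C-Cl: 1 × 333 = 333
    C-H: 7 × 422 = 2954
    Σ(formed) = 3965 kJ
  ΔH_B = 3898 − 3965 = −67 kJ
ΔH_A − ΔH_B = −89 kJ, so reaction A has the more negative ΔH; |ΔH_A − ΔH_B| = 89 kJ.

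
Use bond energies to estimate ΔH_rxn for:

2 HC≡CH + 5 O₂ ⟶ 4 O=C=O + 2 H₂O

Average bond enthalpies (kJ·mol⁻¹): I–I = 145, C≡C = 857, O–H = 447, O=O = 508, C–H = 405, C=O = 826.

Bonds broken (reactants):
  C≡C: 2 × 857 = 1714
  C–H: 4 × 405 = 1620
  O=O: 5 × 508 = 2540
  Σ(broken) = 5874 kJ
Bonds formed (products):
  C=O: 8 × 826 = 6608
  O–H: 4 × 447 = 1788
  Σ(formed) = 8396 kJ
ΔH = Σ(broken) − Σ(formed) = 5874 − 8396 = −2522 kJ

ΔH ≈ −2522 kJ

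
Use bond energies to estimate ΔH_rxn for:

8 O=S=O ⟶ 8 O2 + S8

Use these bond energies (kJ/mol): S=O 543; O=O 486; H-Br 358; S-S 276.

Bonds broken (reactants):
  S=O: 16 × 543 = 8688
  Σ(broken) = 8688 kJ
Bonds formed (products):
  O=O: 8 × 486 = 3888
  S-S: 8 × 276 = 2208
  Σ(formed) = 6096 kJ
ΔH = Σ(broken) − Σ(formed) = 8688 − 6096 = +2592 kJ

ΔH ≈ +2592 kJ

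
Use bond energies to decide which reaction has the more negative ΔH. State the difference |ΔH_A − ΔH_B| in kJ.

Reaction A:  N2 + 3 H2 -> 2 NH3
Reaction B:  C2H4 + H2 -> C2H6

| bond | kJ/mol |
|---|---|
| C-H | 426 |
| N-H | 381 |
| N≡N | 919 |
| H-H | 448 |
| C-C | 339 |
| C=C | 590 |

Reaction A:
  Bonds broken (reactants):
    H-H: 3 × 448 = 1344
    N≡N: 1 × 919 = 919
    Σ(broken) = 2263 kJ
  Bonds formed (products):
    N-H: 6 × 381 = 2286
    Σ(formed) = 2286 kJ
  ΔH_A = 2263 − 2286 = −23 kJ
Reaction B:
  Bonds broken (reactants):
    C-H: 4 × 426 = 1704
    C=C: 1 × 590 = 590
    H-H: 1 × 448 = 448
    Σ(broken) = 2742 kJ
  Bonds formed (products):
    C-C: 1 × 339 = 339
    C-H: 6 × 426 = 2556
    Σ(formed) = 2895 kJ
  ΔH_B = 2742 − 2895 = −153 kJ
ΔH_A − ΔH_B = +130 kJ, so reaction B has the more negative ΔH; |ΔH_A − ΔH_B| = 130 kJ.

Reaction B, by 130 kJ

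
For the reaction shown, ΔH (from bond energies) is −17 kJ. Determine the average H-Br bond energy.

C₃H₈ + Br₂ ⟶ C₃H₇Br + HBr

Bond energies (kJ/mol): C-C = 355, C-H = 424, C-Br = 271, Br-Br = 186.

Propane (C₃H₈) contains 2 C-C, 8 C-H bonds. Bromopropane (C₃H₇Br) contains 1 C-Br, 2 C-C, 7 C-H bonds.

D(H-Br) ≈ 356 kJ/mol

Let D be the H-Br bond energy.
Σ(broken) = 1×186 + 2×355 + 8×424 = 4288
Σ(formed) = 1×271 + 2×355 + 7×424 + 1×D = 3949 + D
ΔH = Σ(broken) − Σ(formed) = (4288) − (3949 + D) = +339 − D
Setting this equal to −17 kJ gives D = 356 kJ/mol.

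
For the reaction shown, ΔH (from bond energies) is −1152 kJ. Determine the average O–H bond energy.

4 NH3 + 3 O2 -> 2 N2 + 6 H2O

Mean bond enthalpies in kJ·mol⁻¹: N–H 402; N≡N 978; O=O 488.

D(O–H) ≈ 457 kJ/mol

Let D be the O–H bond energy.
Σ(broken) = 12×402 + 3×488 = 6288
Σ(formed) = 2×978 + 12×D = 1956 + 12D
ΔH = Σ(broken) − Σ(formed) = (6288) − (1956 + 12D) = +4332 − 12D
Setting this equal to −1152 kJ gives 12D = 5484, so D = 457 kJ/mol.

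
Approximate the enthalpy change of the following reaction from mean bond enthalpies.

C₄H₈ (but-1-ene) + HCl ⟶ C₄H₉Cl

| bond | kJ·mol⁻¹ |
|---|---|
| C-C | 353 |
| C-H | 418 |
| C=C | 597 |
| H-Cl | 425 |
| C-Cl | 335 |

ΔH ≈ −84 kJ

Bonds broken (reactants):
  C-C: 2 × 353 = 706
  C-H: 8 × 418 = 3344
  C=C: 1 × 597 = 597
  H-Cl: 1 × 425 = 425
  Σ(broken) = 5072 kJ
Bonds formed (products):
  C-C: 3 × 353 = 1059
  C-Cl: 1 × 335 = 335
  C-H: 9 × 418 = 3762
  Σ(formed) = 5156 kJ
ΔH = Σ(broken) − Σ(formed) = 5072 − 5156 = −84 kJ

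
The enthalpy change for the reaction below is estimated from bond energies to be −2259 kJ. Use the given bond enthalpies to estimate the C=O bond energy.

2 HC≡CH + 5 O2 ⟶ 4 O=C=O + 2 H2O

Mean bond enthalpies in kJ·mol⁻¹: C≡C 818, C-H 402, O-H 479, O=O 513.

D(C=O) ≈ 769 kJ/mol

Let D be the C=O bond energy.
Σ(broken) = 2×818 + 4×402 + 5×513 = 5809
Σ(formed) = 8×D + 4×479 = 1916 + 8D
ΔH = Σ(broken) − Σ(formed) = (5809) − (1916 + 8D) = +3893 − 8D
Setting this equal to −2259 kJ gives 8D = 6152, so D = 769 kJ/mol.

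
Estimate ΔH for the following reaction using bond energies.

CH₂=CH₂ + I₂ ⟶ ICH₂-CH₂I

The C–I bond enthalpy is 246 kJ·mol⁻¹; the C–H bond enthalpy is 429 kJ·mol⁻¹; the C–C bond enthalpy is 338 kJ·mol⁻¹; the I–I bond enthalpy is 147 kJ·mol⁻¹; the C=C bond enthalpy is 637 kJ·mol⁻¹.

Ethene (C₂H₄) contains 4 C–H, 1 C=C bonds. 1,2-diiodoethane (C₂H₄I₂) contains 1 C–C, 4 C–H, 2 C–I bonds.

Bonds broken (reactants):
  C–H: 4 × 429 = 1716
  C=C: 1 × 637 = 637
  I–I: 1 × 147 = 147
  Σ(broken) = 2500 kJ
Bonds formed (products):
  C–C: 1 × 338 = 338
  C–H: 4 × 429 = 1716
  C–I: 2 × 246 = 492
  Σ(formed) = 2546 kJ
ΔH = Σ(broken) − Σ(formed) = 2500 − 2546 = −46 kJ

ΔH ≈ −46 kJ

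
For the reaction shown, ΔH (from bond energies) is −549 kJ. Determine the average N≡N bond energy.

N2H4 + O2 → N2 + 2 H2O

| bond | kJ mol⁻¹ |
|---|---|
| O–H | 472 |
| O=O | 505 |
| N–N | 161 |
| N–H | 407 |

Let D be the N≡N bond energy.
Σ(broken) = 4×407 + 1×161 + 1×505 = 2294
Σ(formed) = 1×D + 4×472 = 1888 + D
ΔH = Σ(broken) − Σ(formed) = (2294) − (1888 + D) = +406 − D
Setting this equal to −549 kJ gives D = 955 kJ/mol.

D(N≡N) ≈ 955 kJ/mol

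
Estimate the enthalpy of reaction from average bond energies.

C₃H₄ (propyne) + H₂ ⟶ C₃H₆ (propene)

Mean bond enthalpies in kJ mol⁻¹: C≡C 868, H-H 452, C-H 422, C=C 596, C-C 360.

ΔH ≈ −120 kJ

Bonds broken (reactants):
  C≡C: 1 × 868 = 868
  C-C: 1 × 360 = 360
  C-H: 4 × 422 = 1688
  H-H: 1 × 452 = 452
  Σ(broken) = 3368 kJ
Bonds formed (products):
  C-C: 1 × 360 = 360
  C-H: 6 × 422 = 2532
  C=C: 1 × 596 = 596
  Σ(formed) = 3488 kJ
ΔH = Σ(broken) − Σ(formed) = 3368 − 3488 = −120 kJ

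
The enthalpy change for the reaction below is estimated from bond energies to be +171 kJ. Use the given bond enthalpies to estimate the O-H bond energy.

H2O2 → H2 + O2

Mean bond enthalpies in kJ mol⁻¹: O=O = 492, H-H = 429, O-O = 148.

Let D be the O-H bond energy.
Σ(broken) = 2×D + 1×148 = 148 + 2D
Σ(formed) = 1×429 + 1×492 = 921
ΔH = Σ(broken) − Σ(formed) = (148 + 2D) − (921) = −773 + 2D
Setting this equal to +171 kJ gives 2D = 944, so D = 472 kJ/mol.

D(O-H) ≈ 472 kJ/mol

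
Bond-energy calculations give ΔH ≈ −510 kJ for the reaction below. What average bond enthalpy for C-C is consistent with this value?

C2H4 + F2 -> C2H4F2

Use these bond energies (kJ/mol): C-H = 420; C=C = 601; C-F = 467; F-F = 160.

Let D be the C-C bond energy.
Σ(broken) = 4×420 + 1×601 + 1×160 = 2441
Σ(formed) = 1×D + 2×467 + 4×420 = 2614 + D
ΔH = Σ(broken) − Σ(formed) = (2441) − (2614 + D) = −173 − D
Setting this equal to −510 kJ gives D = 337 kJ/mol.

D(C-C) ≈ 337 kJ/mol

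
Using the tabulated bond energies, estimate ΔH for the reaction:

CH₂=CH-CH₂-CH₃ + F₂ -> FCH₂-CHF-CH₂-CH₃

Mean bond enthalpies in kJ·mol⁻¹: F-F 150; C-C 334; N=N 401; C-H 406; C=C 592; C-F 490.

Bonds broken (reactants):
  C-C: 2 × 334 = 668
  C-H: 8 × 406 = 3248
  C=C: 1 × 592 = 592
  F-F: 1 × 150 = 150
  Σ(broken) = 4658 kJ
Bonds formed (products):
  C-C: 3 × 334 = 1002
  C-F: 2 × 490 = 980
  C-H: 8 × 406 = 3248
  Σ(formed) = 5230 kJ
ΔH = Σ(broken) − Σ(formed) = 4658 − 5230 = −572 kJ

ΔH ≈ −572 kJ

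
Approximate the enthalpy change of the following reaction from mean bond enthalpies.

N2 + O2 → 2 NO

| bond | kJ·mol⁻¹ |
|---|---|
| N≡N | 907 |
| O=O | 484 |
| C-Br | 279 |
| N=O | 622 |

ΔH ≈ +147 kJ

Bonds broken (reactants):
  N≡N: 1 × 907 = 907
  O=O: 1 × 484 = 484
  Σ(broken) = 1391 kJ
Bonds formed (products):
  N=O: 2 × 622 = 1244
  Σ(formed) = 1244 kJ
ΔH = Σ(broken) − Σ(formed) = 1391 − 1244 = +147 kJ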